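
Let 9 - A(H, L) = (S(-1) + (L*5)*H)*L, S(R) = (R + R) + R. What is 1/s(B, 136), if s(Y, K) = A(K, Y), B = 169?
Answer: -1/19420964 ≈ -5.1491e-8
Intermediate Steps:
S(R) = 3*R (S(R) = 2*R + R = 3*R)
A(H, L) = 9 - L*(-3 + 5*H*L) (A(H, L) = 9 - (3*(-1) + (L*5)*H)*L = 9 - (-3 + (5*L)*H)*L = 9 - (-3 + 5*H*L)*L = 9 - L*(-3 + 5*H*L))
s(Y, K) = 9 + 3*Y - 5*K*Y²
1/s(B, 136) = 1/(9 + 3*169 - 5*136*169²) = 1/(9 + 507 - 5*136*28561) = 1/(9 + 507 - 19421480) = 1/(-19420964) = -1/19420964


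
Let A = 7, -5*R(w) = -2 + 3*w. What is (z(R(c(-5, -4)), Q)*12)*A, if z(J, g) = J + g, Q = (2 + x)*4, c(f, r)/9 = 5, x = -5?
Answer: -16212/5 ≈ -3242.4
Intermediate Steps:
c(f, r) = 45 (c(f, r) = 9*5 = 45)
R(w) = 2/5 - 3*w/5 (R(w) = -(-2 + 3*w)/5 = 2/5 - 3*w/5)
Q = -12 (Q = (2 - 5)*4 = -3*4 = -12)
(z(R(c(-5, -4)), Q)*12)*A = (((2/5 - 3/5*45) - 12)*12)*7 = (((2/5 - 27) - 12)*12)*7 = ((-133/5 - 12)*12)*7 = -193/5*12*7 = -2316/5*7 = -16212/5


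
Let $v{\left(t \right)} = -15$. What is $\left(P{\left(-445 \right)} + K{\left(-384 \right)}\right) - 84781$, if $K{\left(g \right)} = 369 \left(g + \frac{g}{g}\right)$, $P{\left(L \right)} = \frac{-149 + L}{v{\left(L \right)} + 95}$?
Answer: $- \frac{9044617}{40} \approx -2.2612 \cdot 10^{5}$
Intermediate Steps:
$P{\left(L \right)} = - \frac{149}{80} + \frac{L}{80}$ ($P{\left(L \right)} = \frac{-149 + L}{-15 + 95} = \frac{-149 + L}{80} = \left(-149 + L\right) \frac{1}{80} = - \frac{149}{80} + \frac{L}{80}$)
$K{\left(g \right)} = 369 + 369 g$ ($K{\left(g \right)} = 369 \left(g + 1\right) = 369 \left(1 + g\right) = 369 + 369 g$)
$\left(P{\left(-445 \right)} + K{\left(-384 \right)}\right) - 84781 = \left(\left(- \frac{149}{80} + \frac{1}{80} \left(-445\right)\right) + \left(369 + 369 \left(-384\right)\right)\right) - 84781 = \left(\left(- \frac{149}{80} - \frac{89}{16}\right) + \left(369 - 141696\right)\right) - 84781 = \left(- \frac{297}{40} - 141327\right) - 84781 = - \frac{5653377}{40} - 84781 = - \frac{9044617}{40}$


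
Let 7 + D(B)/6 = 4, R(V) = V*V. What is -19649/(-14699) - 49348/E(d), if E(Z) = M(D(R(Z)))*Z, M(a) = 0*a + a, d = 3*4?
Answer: 182402609/793746 ≈ 229.80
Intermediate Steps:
d = 12
R(V) = V²
D(B) = -18 (D(B) = -42 + 6*4 = -42 + 24 = -18)
M(a) = a (M(a) = 0 + a = a)
E(Z) = -18*Z
-19649/(-14699) - 49348/E(d) = -19649/(-14699) - 49348/((-18*12)) = -19649*(-1/14699) - 49348/(-216) = 19649/14699 - 49348*(-1/216) = 19649/14699 + 12337/54 = 182402609/793746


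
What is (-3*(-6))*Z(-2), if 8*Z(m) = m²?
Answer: 9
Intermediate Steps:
Z(m) = m²/8
(-3*(-6))*Z(-2) = (-3*(-6))*((⅛)*(-2)²) = 18*((⅛)*4) = 18*(½) = 9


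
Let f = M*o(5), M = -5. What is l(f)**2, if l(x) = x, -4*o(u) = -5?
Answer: 625/16 ≈ 39.063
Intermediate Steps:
o(u) = 5/4 (o(u) = -1/4*(-5) = 5/4)
f = -25/4 (f = -5*5/4 = -25/4 ≈ -6.2500)
l(f)**2 = (-25/4)**2 = 625/16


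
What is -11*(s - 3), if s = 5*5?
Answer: -242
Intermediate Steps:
s = 25
-11*(s - 3) = -11*(25 - 3) = -11*22 = -242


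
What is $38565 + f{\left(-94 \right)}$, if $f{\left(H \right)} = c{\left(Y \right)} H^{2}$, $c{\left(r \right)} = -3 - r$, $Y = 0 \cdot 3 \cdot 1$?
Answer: $12057$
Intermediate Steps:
$Y = 0$ ($Y = 0 \cdot 1 = 0$)
$f{\left(H \right)} = - 3 H^{2}$ ($f{\left(H \right)} = \left(-3 - 0\right) H^{2} = \left(-3 + 0\right) H^{2} = - 3 H^{2}$)
$38565 + f{\left(-94 \right)} = 38565 - 3 \left(-94\right)^{2} = 38565 - 26508 = 12057$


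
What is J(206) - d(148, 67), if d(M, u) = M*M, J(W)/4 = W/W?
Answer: -21900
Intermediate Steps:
J(W) = 4 (J(W) = 4*(W/W) = 4*1 = 4)
d(M, u) = M**2
J(206) - d(148, 67) = 4 - 1*148**2 = 4 - 1*21904 = 4 - 21904 = -21900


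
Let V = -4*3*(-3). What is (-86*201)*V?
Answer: -622296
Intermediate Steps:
V = 36 (V = -12*(-3) = 36)
(-86*201)*V = -86*201*36 = -17286*36 = -622296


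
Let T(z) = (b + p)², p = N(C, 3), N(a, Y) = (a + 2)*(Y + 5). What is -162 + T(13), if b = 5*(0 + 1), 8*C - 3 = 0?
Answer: 414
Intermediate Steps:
C = 3/8 (C = 3/8 + (⅛)*0 = 3/8 + 0 = 3/8 ≈ 0.37500)
N(a, Y) = (2 + a)*(5 + Y)
b = 5 (b = 5*1 = 5)
p = 19 (p = 10 + 2*3 + 5*(3/8) + 3*(3/8) = 10 + 6 + 15/8 + 9/8 = 19)
T(z) = 576 (T(z) = (5 + 19)² = 24² = 576)
-162 + T(13) = -162 + 576 = 414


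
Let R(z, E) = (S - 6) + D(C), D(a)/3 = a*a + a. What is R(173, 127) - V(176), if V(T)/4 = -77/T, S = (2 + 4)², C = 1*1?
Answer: 151/4 ≈ 37.750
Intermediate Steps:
C = 1
S = 36 (S = 6² = 36)
V(T) = -308/T (V(T) = 4*(-77/T) = -308/T)
D(a) = 3*a + 3*a² (D(a) = 3*(a*a + a) = 3*(a² + a) = 3*(a + a²) = 3*a + 3*a²)
R(z, E) = 36 (R(z, E) = (36 - 6) + 3*1*(1 + 1) = 30 + 3*1*2 = 30 + 6 = 36)
R(173, 127) - V(176) = 36 - (-308)/176 = 36 - 1*(-7/4) = 36 + 7/4 = 151/4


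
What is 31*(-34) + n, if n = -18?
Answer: -1072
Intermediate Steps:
31*(-34) + n = 31*(-34) - 18 = -1054 - 18 = -1072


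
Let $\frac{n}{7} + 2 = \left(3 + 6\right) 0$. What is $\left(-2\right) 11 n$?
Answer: $308$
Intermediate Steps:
$n = -14$ ($n = -14 + 7 \left(3 + 6\right) 0 = -14 + 7 \cdot 9 \cdot 0 = -14 + 7 \cdot 0 = -14 + 0 = -14$)
$\left(-2\right) 11 n = \left(-2\right) 11 \left(-14\right) = \left(-22\right) \left(-14\right) = 308$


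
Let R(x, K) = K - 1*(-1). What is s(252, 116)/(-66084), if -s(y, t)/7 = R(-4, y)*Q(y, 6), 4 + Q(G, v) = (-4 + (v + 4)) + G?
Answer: 224917/33042 ≈ 6.8070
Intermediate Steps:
R(x, K) = 1 + K (R(x, K) = K + 1 = 1 + K)
Q(G, v) = -4 + G + v (Q(G, v) = -4 + ((-4 + (v + 4)) + G) = -4 + ((-4 + (4 + v)) + G) = -4 + (v + G) = -4 + (G + v) = -4 + G + v)
s(y, t) = -7*(1 + y)*(2 + y) (s(y, t) = -7*(1 + y)*(-4 + y + 6) = -7*(1 + y)*(2 + y))
s(252, 116)/(-66084) = -7*(1 + 252)*(2 + 252)/(-66084) = -7*253*254*(-1/66084) = -449834*(-1/66084) = 224917/33042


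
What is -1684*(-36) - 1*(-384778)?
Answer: 445402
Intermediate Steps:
-1684*(-36) - 1*(-384778) = 60624 + 384778 = 445402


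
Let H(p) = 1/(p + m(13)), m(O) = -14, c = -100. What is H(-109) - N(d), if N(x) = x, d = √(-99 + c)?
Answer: -1/123 - I*√199 ≈ -0.0081301 - 14.107*I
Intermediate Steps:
d = I*√199 (d = √(-99 - 100) = √(-199) = I*√199 ≈ 14.107*I)
H(p) = 1/(-14 + p) (H(p) = 1/(p - 14) = 1/(-14 + p))
H(-109) - N(d) = 1/(-14 - 109) - I*√199 = 1/(-123) - I*√199 = -1/123 - I*√199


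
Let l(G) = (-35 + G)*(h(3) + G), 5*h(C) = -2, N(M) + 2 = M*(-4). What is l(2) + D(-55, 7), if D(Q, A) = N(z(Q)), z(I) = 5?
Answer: -374/5 ≈ -74.800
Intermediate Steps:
N(M) = -2 - 4*M (N(M) = -2 + M*(-4) = -2 - 4*M)
h(C) = -2/5 (h(C) = (1/5)*(-2) = -2/5)
D(Q, A) = -22 (D(Q, A) = -2 - 4*5 = -2 - 20 = -22)
l(G) = (-35 + G)*(-2/5 + G)
l(2) + D(-55, 7) = (14 + 2**2 - 177/5*2) - 22 = (14 + 4 - 354/5) - 22 = -264/5 - 22 = -374/5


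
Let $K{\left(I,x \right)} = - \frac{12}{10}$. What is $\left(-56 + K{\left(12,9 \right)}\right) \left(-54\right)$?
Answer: $\frac{15444}{5} \approx 3088.8$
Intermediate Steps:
$K{\left(I,x \right)} = - \frac{6}{5}$ ($K{\left(I,x \right)} = \left(-12\right) \frac{1}{10} = - \frac{6}{5}$)
$\left(-56 + K{\left(12,9 \right)}\right) \left(-54\right) = \left(-56 - \frac{6}{5}\right) \left(-54\right) = \left(- \frac{286}{5}\right) \left(-54\right) = \frac{15444}{5}$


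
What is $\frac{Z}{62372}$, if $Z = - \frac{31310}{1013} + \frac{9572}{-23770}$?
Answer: $- \frac{94241892}{187732001465} \approx -0.000502$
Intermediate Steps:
$Z = - \frac{376967568}{12039505}$ ($Z = \left(-31310\right) \frac{1}{1013} + 9572 \left(- \frac{1}{23770}\right) = - \frac{31310}{1013} - \frac{4786}{11885} = - \frac{376967568}{12039505} \approx -31.311$)
$\frac{Z}{62372} = - \frac{376967568}{12039505 \cdot 62372} = \left(- \frac{376967568}{12039505}\right) \frac{1}{62372} = - \frac{94241892}{187732001465}$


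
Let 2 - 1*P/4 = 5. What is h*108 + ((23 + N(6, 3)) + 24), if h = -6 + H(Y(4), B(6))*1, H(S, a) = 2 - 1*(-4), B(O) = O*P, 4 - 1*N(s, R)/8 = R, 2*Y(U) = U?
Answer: 55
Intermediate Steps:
P = -12 (P = 8 - 4*5 = 8 - 20 = -12)
Y(U) = U/2
N(s, R) = 32 - 8*R
B(O) = -12*O (B(O) = O*(-12) = -12*O)
H(S, a) = 6 (H(S, a) = 2 + 4 = 6)
h = 0 (h = -6 + 6*1 = -6 + 6 = 0)
h*108 + ((23 + N(6, 3)) + 24) = 0*108 + ((23 + (32 - 8*3)) + 24) = 0 + ((23 + (32 - 24)) + 24) = 0 + ((23 + 8) + 24) = 0 + (31 + 24) = 0 + 55 = 55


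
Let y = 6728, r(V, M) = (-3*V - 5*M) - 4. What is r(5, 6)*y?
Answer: -329672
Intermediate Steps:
r(V, M) = -4 - 5*M - 3*V (r(V, M) = (-5*M - 3*V) - 4 = -4 - 5*M - 3*V)
r(5, 6)*y = (-4 - 5*6 - 3*5)*6728 = (-4 - 30 - 15)*6728 = -49*6728 = -329672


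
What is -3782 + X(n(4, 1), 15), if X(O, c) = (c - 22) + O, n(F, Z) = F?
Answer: -3785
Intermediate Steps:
X(O, c) = -22 + O + c (X(O, c) = (-22 + c) + O = -22 + O + c)
-3782 + X(n(4, 1), 15) = -3782 + (-22 + 4 + 15) = -3782 - 3 = -3785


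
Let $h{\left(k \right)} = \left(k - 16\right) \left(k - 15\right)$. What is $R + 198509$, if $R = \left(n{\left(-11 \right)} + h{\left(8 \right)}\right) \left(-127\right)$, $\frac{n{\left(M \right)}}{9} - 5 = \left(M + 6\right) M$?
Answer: $122817$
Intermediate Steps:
$n{\left(M \right)} = 45 + 9 M \left(6 + M\right)$ ($n{\left(M \right)} = 45 + 9 \left(M + 6\right) M = 45 + 9 \left(6 + M\right) M = 45 + 9 M \left(6 + M\right)$)
$h{\left(k \right)} = \left(-16 + k\right) \left(-15 + k\right)$
$R = -75692$ ($R = \left(\left(45 + 9 \left(-11\right)^{2} + 54 \left(-11\right)\right) + \left(240 + 8^{2} - 248\right)\right) \left(-127\right) = \left(\left(45 + 9 \cdot 121 - 594\right) + \left(240 + 64 - 248\right)\right) \left(-127\right) = \left(\left(45 + 1089 - 594\right) + 56\right) \left(-127\right) = \left(540 + 56\right) \left(-127\right) = 596 \left(-127\right) = -75692$)
$R + 198509 = -75692 + 198509 = 122817$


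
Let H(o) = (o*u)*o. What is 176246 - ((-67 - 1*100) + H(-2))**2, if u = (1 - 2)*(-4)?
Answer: 153445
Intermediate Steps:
u = 4 (u = -1*(-4) = 4)
H(o) = 4*o**2 (H(o) = (o*4)*o = (4*o)*o = 4*o**2)
176246 - ((-67 - 1*100) + H(-2))**2 = 176246 - ((-67 - 1*100) + 4*(-2)**2)**2 = 176246 - ((-67 - 100) + 4*4)**2 = 176246 - (-167 + 16)**2 = 176246 - 1*(-151)**2 = 176246 - 1*22801 = 176246 - 22801 = 153445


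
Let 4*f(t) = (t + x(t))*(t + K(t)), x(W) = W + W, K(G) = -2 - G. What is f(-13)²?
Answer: 1521/4 ≈ 380.25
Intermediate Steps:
x(W) = 2*W
f(t) = -3*t/2 (f(t) = ((t + 2*t)*(t + (-2 - t)))/4 = ((3*t)*(-2))/4 = (-6*t)/4 = -3*t/2)
f(-13)² = (-3/2*(-13))² = (39/2)² = 1521/4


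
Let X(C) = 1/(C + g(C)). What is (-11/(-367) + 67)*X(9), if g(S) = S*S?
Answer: 820/1101 ≈ 0.74478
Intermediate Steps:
g(S) = S**2
X(C) = 1/(C + C**2)
(-11/(-367) + 67)*X(9) = (-11/(-367) + 67)*(1/(9*(1 + 9))) = (-11*(-1/367) + 67)*((1/9)/10) = (11/367 + 67)*((1/9)*(1/10)) = (24600/367)*(1/90) = 820/1101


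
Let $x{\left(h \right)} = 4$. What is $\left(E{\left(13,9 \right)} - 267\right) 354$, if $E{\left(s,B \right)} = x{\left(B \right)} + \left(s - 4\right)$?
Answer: $-89916$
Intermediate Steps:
$E{\left(s,B \right)} = s$ ($E{\left(s,B \right)} = 4 + \left(s - 4\right) = 4 + \left(-4 + s\right) = s$)
$\left(E{\left(13,9 \right)} - 267\right) 354 = \left(13 - 267\right) 354 = \left(-254\right) 354 = -89916$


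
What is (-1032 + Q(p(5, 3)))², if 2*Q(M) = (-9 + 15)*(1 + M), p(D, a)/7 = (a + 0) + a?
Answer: 815409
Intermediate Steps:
p(D, a) = 14*a (p(D, a) = 7*((a + 0) + a) = 7*(a + a) = 7*(2*a) = 14*a)
Q(M) = 3 + 3*M (Q(M) = ((-9 + 15)*(1 + M))/2 = (6*(1 + M))/2 = (6 + 6*M)/2 = 3 + 3*M)
(-1032 + Q(p(5, 3)))² = (-1032 + (3 + 3*(14*3)))² = (-1032 + (3 + 3*42))² = (-1032 + (3 + 126))² = (-1032 + 129)² = (-903)² = 815409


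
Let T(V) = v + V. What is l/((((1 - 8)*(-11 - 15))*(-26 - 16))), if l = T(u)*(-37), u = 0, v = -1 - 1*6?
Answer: -37/1092 ≈ -0.033883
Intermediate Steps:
v = -7 (v = -1 - 6 = -7)
T(V) = -7 + V
l = 259 (l = (-7 + 0)*(-37) = -7*(-37) = 259)
l/((((1 - 8)*(-11 - 15))*(-26 - 16))) = 259/((((1 - 8)*(-11 - 15))*(-26 - 16))) = 259/((-7*(-26)*(-42))) = 259/((182*(-42))) = 259/(-7644) = 259*(-1/7644) = -37/1092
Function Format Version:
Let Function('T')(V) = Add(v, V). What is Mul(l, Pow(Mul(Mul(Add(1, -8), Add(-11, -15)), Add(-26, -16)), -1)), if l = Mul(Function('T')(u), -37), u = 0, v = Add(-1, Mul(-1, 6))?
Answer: Rational(-37, 1092) ≈ -0.033883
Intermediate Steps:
v = -7 (v = Add(-1, -6) = -7)
Function('T')(V) = Add(-7, V)
l = 259 (l = Mul(Add(-7, 0), -37) = Mul(-7, -37) = 259)
Mul(l, Pow(Mul(Mul(Add(1, -8), Add(-11, -15)), Add(-26, -16)), -1)) = Mul(259, Pow(Mul(Mul(Add(1, -8), Add(-11, -15)), Add(-26, -16)), -1)) = Mul(259, Pow(Mul(Mul(-7, -26), -42), -1)) = Mul(259, Pow(Mul(182, -42), -1)) = Mul(259, Pow(-7644, -1)) = Mul(259, Rational(-1, 7644)) = Rational(-37, 1092)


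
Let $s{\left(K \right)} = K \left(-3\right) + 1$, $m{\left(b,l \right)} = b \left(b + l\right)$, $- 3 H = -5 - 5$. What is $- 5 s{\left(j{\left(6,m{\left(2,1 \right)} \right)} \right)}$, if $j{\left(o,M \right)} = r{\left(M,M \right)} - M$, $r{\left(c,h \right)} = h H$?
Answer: $205$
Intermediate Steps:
$H = \frac{10}{3}$ ($H = - \frac{-5 - 5}{3} = \left(- \frac{1}{3}\right) \left(-10\right) = \frac{10}{3} \approx 3.3333$)
$r{\left(c,h \right)} = \frac{10 h}{3}$ ($r{\left(c,h \right)} = h \frac{10}{3} = \frac{10 h}{3}$)
$j{\left(o,M \right)} = \frac{7 M}{3}$ ($j{\left(o,M \right)} = \frac{10 M}{3} - M = \frac{7 M}{3}$)
$s{\left(K \right)} = 1 - 3 K$ ($s{\left(K \right)} = - 3 K + 1 = 1 - 3 K$)
$- 5 s{\left(j{\left(6,m{\left(2,1 \right)} \right)} \right)} = - 5 \left(1 - 3 \frac{7 \cdot 2 \left(2 + 1\right)}{3}\right) = - 5 \left(1 - 3 \frac{7 \cdot 2 \cdot 3}{3}\right) = - 5 \left(1 - 3 \cdot \frac{7}{3} \cdot 6\right) = - 5 \left(1 - 42\right) = \left(-5\right) \left(-41\right) = 205$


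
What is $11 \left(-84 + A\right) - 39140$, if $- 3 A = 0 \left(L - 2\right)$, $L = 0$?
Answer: $-40064$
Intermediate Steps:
$A = 0$ ($A = - \frac{0 \left(0 - 2\right)}{3} = - \frac{0 \left(-2\right)}{3} = \left(- \frac{1}{3}\right) 0 = 0$)
$11 \left(-84 + A\right) - 39140 = 11 \left(-84 + 0\right) - 39140 = 11 \left(-84\right) - 39140 = -924 - 39140 = -40064$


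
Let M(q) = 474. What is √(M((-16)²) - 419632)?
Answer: I*√419158 ≈ 647.42*I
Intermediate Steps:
√(M((-16)²) - 419632) = √(474 - 419632) = √(-419158) = I*√419158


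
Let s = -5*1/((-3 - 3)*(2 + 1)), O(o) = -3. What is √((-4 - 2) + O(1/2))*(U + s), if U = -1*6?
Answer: -103*I/6 ≈ -17.167*I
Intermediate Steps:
U = -6
s = 5/18 (s = -5/((-6*3)) = -5/(-18) = -5*(-1/18) = 5/18 ≈ 0.27778)
√((-4 - 2) + O(1/2))*(U + s) = √((-4 - 2) - 3)*(-6 + 5/18) = √(-6 - 3)*(-103/18) = √(-9)*(-103/18) = (3*I)*(-103/18) = -103*I/6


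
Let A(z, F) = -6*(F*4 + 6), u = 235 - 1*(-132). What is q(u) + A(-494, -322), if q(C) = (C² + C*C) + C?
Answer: 277437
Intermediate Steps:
u = 367 (u = 235 + 132 = 367)
q(C) = C + 2*C² (q(C) = (C² + C²) + C = 2*C² + C = C + 2*C²)
A(z, F) = -36 - 24*F (A(z, F) = -6*(4*F + 6) = -6*(6 + 4*F) = -36 - 24*F)
q(u) + A(-494, -322) = 367*(1 + 2*367) + (-36 - 24*(-322)) = 367*(1 + 734) + (-36 + 7728) = 367*735 + 7692 = 269745 + 7692 = 277437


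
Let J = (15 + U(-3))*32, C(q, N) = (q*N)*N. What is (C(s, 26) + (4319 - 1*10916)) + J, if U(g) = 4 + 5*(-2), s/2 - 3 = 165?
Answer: 220827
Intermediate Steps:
s = 336 (s = 6 + 2*165 = 6 + 330 = 336)
U(g) = -6 (U(g) = 4 - 10 = -6)
C(q, N) = q*N**2 (C(q, N) = (N*q)*N = q*N**2)
J = 288 (J = (15 - 6)*32 = 9*32 = 288)
(C(s, 26) + (4319 - 1*10916)) + J = (336*26**2 + (4319 - 1*10916)) + 288 = (336*676 + (4319 - 10916)) + 288 = (227136 - 6597) + 288 = 220539 + 288 = 220827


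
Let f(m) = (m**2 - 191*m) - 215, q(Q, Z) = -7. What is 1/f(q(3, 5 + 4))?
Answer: 1/1171 ≈ 0.00085397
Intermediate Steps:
f(m) = -215 + m**2 - 191*m
1/f(q(3, 5 + 4)) = 1/(-215 + (-7)**2 - 191*(-7)) = 1/(-215 + 49 + 1337) = 1/1171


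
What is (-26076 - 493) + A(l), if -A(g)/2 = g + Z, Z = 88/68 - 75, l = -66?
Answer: -446923/17 ≈ -26290.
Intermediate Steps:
Z = -1253/17 (Z = 88*(1/68) - 75 = 22/17 - 75 = -1253/17 ≈ -73.706)
A(g) = 2506/17 - 2*g (A(g) = -2*(g - 1253/17) = -2*(-1253/17 + g) = 2506/17 - 2*g)
(-26076 - 493) + A(l) = (-26076 - 493) + (2506/17 - 2*(-66)) = -26569 + (2506/17 + 132) = -26569 + 4750/17 = -446923/17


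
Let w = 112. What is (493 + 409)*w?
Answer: 101024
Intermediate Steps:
(493 + 409)*w = (493 + 409)*112 = 902*112 = 101024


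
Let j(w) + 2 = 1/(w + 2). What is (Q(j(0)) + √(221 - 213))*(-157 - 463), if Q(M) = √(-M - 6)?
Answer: √2*(-1240 - 930*I) ≈ -1753.6 - 1315.2*I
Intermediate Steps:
j(w) = -2 + 1/(2 + w) (j(w) = -2 + 1/(w + 2) = -2 + 1/(2 + w))
Q(M) = √(-6 - M)
(Q(j(0)) + √(221 - 213))*(-157 - 463) = (√(-6 - (-3 - 2*0)/(2 + 0)) + √(221 - 213))*(-157 - 463) = (√(-6 - (-3 + 0)/2) + √8)*(-620) = (√(-6 - (-3)/2) + 2*√2)*(-620) = (√(-6 - 1*(-3/2)) + 2*√2)*(-620) = (√(-6 + 3/2) + 2*√2)*(-620) = (√(-9/2) + 2*√2)*(-620) = (3*I*√2/2 + 2*√2)*(-620) = (2*√2 + 3*I*√2/2)*(-620) = -1240*√2 - 930*I*√2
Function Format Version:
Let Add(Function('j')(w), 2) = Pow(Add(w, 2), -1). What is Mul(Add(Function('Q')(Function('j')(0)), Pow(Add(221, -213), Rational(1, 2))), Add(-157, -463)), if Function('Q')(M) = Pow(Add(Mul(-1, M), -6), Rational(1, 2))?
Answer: Mul(Pow(2, Rational(1, 2)), Add(-1240, Mul(-930, I))) ≈ Add(-1753.6, Mul(-1315.2, I))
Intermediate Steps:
Function('j')(w) = Add(-2, Pow(Add(2, w), -1)) (Function('j')(w) = Add(-2, Pow(Add(w, 2), -1)) = Add(-2, Pow(Add(2, w), -1)))
Function('Q')(M) = Pow(Add(-6, Mul(-1, M)), Rational(1, 2))
Mul(Add(Function('Q')(Function('j')(0)), Pow(Add(221, -213), Rational(1, 2))), Add(-157, -463)) = Mul(Add(Pow(Add(-6, Mul(-1, Mul(Pow(Add(2, 0), -1), Add(-3, Mul(-2, 0))))), Rational(1, 2)), Pow(Add(221, -213), Rational(1, 2))), Add(-157, -463)) = Mul(Add(Pow(Add(-6, Mul(-1, Mul(Pow(2, -1), Add(-3, 0)))), Rational(1, 2)), Pow(8, Rational(1, 2))), -620) = Mul(Add(Pow(Add(-6, Mul(-1, Mul(Rational(1, 2), -3))), Rational(1, 2)), Mul(2, Pow(2, Rational(1, 2)))), -620) = Mul(Add(Pow(Add(-6, Mul(-1, Rational(-3, 2))), Rational(1, 2)), Mul(2, Pow(2, Rational(1, 2)))), -620) = Mul(Add(Pow(Add(-6, Rational(3, 2)), Rational(1, 2)), Mul(2, Pow(2, Rational(1, 2)))), -620) = Mul(Add(Pow(Rational(-9, 2), Rational(1, 2)), Mul(2, Pow(2, Rational(1, 2)))), -620) = Mul(Add(Mul(Rational(3, 2), I, Pow(2, Rational(1, 2))), Mul(2, Pow(2, Rational(1, 2)))), -620) = Mul(Add(Mul(2, Pow(2, Rational(1, 2))), Mul(Rational(3, 2), I, Pow(2, Rational(1, 2)))), -620) = Add(Mul(-1240, Pow(2, Rational(1, 2))), Mul(-930, I, Pow(2, Rational(1, 2))))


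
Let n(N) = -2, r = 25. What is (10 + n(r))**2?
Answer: 64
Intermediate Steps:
(10 + n(r))**2 = (10 - 2)**2 = 8**2 = 64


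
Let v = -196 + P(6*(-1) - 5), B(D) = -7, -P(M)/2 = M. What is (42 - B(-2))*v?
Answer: -8526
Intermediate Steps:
P(M) = -2*M
v = -174 (v = -196 - 2*(6*(-1) - 5) = -196 - 2*(-6 - 5) = -196 - 2*(-11) = -196 + 22 = -174)
(42 - B(-2))*v = (42 - 1*(-7))*(-174) = (42 + 7)*(-174) = 49*(-174) = -8526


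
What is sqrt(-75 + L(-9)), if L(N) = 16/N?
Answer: I*sqrt(691)/3 ≈ 8.7623*I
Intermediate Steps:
sqrt(-75 + L(-9)) = sqrt(-75 + 16/(-9)) = sqrt(-75 + 16*(-1/9)) = sqrt(-75 - 16/9) = sqrt(-691/9) = I*sqrt(691)/3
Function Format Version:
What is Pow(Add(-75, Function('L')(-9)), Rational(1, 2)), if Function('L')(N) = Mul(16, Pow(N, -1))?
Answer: Mul(Rational(1, 3), I, Pow(691, Rational(1, 2))) ≈ Mul(8.7623, I)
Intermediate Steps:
Pow(Add(-75, Function('L')(-9)), Rational(1, 2)) = Pow(Add(-75, Mul(16, Pow(-9, -1))), Rational(1, 2)) = Pow(Add(-75, Mul(16, Rational(-1, 9))), Rational(1, 2)) = Pow(Add(-75, Rational(-16, 9)), Rational(1, 2)) = Pow(Rational(-691, 9), Rational(1, 2)) = Mul(Rational(1, 3), I, Pow(691, Rational(1, 2)))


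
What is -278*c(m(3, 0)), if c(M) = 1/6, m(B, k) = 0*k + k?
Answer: -139/3 ≈ -46.333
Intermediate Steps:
m(B, k) = k (m(B, k) = 0 + k = k)
c(M) = ⅙
-278*c(m(3, 0)) = -278*⅙ = -139/3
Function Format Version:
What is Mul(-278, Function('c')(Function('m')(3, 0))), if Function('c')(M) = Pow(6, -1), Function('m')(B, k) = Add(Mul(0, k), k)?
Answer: Rational(-139, 3) ≈ -46.333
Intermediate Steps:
Function('m')(B, k) = k (Function('m')(B, k) = Add(0, k) = k)
Function('c')(M) = Rational(1, 6)
Mul(-278, Function('c')(Function('m')(3, 0))) = Mul(-278, Rational(1, 6)) = Rational(-139, 3)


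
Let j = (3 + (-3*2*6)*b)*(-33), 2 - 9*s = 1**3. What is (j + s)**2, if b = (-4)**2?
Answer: 28961913124/81 ≈ 3.5755e+8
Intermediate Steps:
s = 1/9 (s = 2/9 - 1/9*1**3 = 2/9 - 1/9*1 = 2/9 - 1/9 = 1/9 ≈ 0.11111)
b = 16
j = 18909 (j = (3 + (-3*2*6)*16)*(-33) = (3 - 6*6*16)*(-33) = (3 - 36*16)*(-33) = (3 - 576)*(-33) = -573*(-33) = 18909)
(j + s)**2 = (18909 + 1/9)**2 = (170182/9)**2 = 28961913124/81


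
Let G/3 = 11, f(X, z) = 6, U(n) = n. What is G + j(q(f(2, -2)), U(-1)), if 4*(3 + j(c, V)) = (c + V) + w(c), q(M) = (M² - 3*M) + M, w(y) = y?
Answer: 167/4 ≈ 41.750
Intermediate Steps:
q(M) = M² - 2*M
j(c, V) = -3 + c/2 + V/4 (j(c, V) = -3 + ((c + V) + c)/4 = -3 + ((V + c) + c)/4 = -3 + (V + 2*c)/4 = -3 + (c/2 + V/4) = -3 + c/2 + V/4)
G = 33 (G = 3*11 = 33)
G + j(q(f(2, -2)), U(-1)) = 33 + (-3 + (6*(-2 + 6))/2 + (¼)*(-1)) = 33 + (-3 + (6*4)/2 - ¼) = 33 + (-3 + (½)*24 - ¼) = 33 + (-3 + 12 - ¼) = 33 + 35/4 = 167/4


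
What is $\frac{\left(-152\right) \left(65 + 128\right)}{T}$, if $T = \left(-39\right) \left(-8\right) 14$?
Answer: $- \frac{3667}{546} \approx -6.7161$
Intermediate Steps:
$T = 4368$ ($T = 312 \cdot 14 = 4368$)
$\frac{\left(-152\right) \left(65 + 128\right)}{T} = \frac{\left(-152\right) \left(65 + 128\right)}{4368} = \left(-152\right) 193 \cdot \frac{1}{4368} = \left(-29336\right) \frac{1}{4368} = - \frac{3667}{546}$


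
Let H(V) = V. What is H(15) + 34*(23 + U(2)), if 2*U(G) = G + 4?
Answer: 899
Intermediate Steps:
U(G) = 2 + G/2 (U(G) = (G + 4)/2 = (4 + G)/2 = 2 + G/2)
H(15) + 34*(23 + U(2)) = 15 + 34*(23 + (2 + (½)*2)) = 15 + 34*(23 + (2 + 1)) = 15 + 34*(23 + 3) = 15 + 34*26 = 15 + 884 = 899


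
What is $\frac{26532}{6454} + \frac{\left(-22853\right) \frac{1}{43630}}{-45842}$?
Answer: $\frac{26533220724991}{6454279006420} \approx 4.1109$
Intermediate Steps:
$\frac{26532}{6454} + \frac{\left(-22853\right) \frac{1}{43630}}{-45842} = 26532 \cdot \frac{1}{6454} + \left(-22853\right) \frac{1}{43630} \left(- \frac{1}{45842}\right) = \frac{13266}{3227} - - \frac{22853}{2000086460} = \frac{13266}{3227} + \frac{22853}{2000086460} = \frac{26533220724991}{6454279006420}$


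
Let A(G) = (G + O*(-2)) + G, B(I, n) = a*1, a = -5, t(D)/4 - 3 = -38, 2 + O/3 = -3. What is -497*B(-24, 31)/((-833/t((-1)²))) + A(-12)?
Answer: 7202/17 ≈ 423.65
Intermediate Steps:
O = -15 (O = -6 + 3*(-3) = -6 - 9 = -15)
t(D) = -140 (t(D) = 12 + 4*(-38) = 12 - 152 = -140)
B(I, n) = -5 (B(I, n) = -5*1 = -5)
A(G) = 30 + 2*G (A(G) = (G - 15*(-2)) + G = (G + 30) + G = (30 + G) + G = 30 + 2*G)
-497*B(-24, 31)/((-833/t((-1)²))) + A(-12) = -(-2485)/((-833/(-140))) + (30 + 2*(-12)) = -(-2485)/((-833*(-1/140))) + (30 - 24) = -(-2485)/119/20 + 6 = -(-2485)*20/119 + 6 = -497*(-100/119) + 6 = 7100/17 + 6 = 7202/17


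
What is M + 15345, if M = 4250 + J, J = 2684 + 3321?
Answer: 25600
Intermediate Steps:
J = 6005
M = 10255 (M = 4250 + 6005 = 10255)
M + 15345 = 10255 + 15345 = 25600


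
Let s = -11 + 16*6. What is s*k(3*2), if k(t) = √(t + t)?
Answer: 170*√3 ≈ 294.45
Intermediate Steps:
k(t) = √2*√t (k(t) = √(2*t) = √2*√t)
s = 85 (s = -11 + 96 = 85)
s*k(3*2) = 85*(√2*√(3*2)) = 85*(√2*√6) = 85*(2*√3) = 170*√3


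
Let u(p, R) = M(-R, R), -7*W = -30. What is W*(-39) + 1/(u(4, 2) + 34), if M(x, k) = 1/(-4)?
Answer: -157922/945 ≈ -167.11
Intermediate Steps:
W = 30/7 (W = -⅐*(-30) = 30/7 ≈ 4.2857)
M(x, k) = -¼
u(p, R) = -¼
W*(-39) + 1/(u(4, 2) + 34) = (30/7)*(-39) + 1/(-¼ + 34) = -1170/7 + 1/(135/4) = -1170/7 + 4/135 = -157922/945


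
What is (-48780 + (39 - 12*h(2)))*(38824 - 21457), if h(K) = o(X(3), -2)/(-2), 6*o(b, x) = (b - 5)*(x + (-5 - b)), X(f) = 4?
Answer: -846293910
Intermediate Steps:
o(b, x) = (-5 + b)*(-5 + x - b)/6 (o(b, x) = ((b - 5)*(x + (-5 - b)))/6 = ((-5 + b)*(-5 + x - b))/6 = (-5 + b)*(-5 + x - b)/6)
h(K) = -11/12 (h(K) = (25/6 - ⅚*(-2) - ⅙*4² + (⅙)*4*(-2))/(-2) = (25/6 + 5/3 - ⅙*16 - 4/3)*(-½) = (25/6 + 5/3 - 8/3 - 4/3)*(-½) = (11/6)*(-½) = -11/12)
(-48780 + (39 - 12*h(2)))*(38824 - 21457) = (-48780 + (39 - 12*(-11/12)))*(38824 - 21457) = (-48780 + (39 + 11))*17367 = (-48780 + 50)*17367 = -48730*17367 = -846293910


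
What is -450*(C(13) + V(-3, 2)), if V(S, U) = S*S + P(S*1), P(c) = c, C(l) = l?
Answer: -8550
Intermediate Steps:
V(S, U) = S + S² (V(S, U) = S*S + S*1 = S² + S = S + S²)
-450*(C(13) + V(-3, 2)) = -450*(13 - 3*(1 - 3)) = -450*(13 - 3*(-2)) = -450*(13 + 6) = -450*19 = -8550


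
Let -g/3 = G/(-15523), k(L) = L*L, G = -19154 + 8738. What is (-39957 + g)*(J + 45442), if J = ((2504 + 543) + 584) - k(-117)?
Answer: -21948120528456/15523 ≈ -1.4139e+9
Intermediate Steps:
G = -10416
k(L) = L²
J = -10058 (J = ((2504 + 543) + 584) - 1*(-117)² = (3047 + 584) - 1*13689 = 3631 - 13689 = -10058)
g = -31248/15523 (g = -(-31248)/(-15523) = -(-31248)*(-1)/15523 = -3*10416/15523 = -31248/15523 ≈ -2.0130)
(-39957 + g)*(J + 45442) = (-39957 - 31248/15523)*(-10058 + 45442) = -620283759/15523*35384 = -21948120528456/15523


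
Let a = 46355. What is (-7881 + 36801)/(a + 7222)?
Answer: 9640/17859 ≈ 0.53978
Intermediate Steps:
(-7881 + 36801)/(a + 7222) = (-7881 + 36801)/(46355 + 7222) = 28920/53577 = 28920*(1/53577) = 9640/17859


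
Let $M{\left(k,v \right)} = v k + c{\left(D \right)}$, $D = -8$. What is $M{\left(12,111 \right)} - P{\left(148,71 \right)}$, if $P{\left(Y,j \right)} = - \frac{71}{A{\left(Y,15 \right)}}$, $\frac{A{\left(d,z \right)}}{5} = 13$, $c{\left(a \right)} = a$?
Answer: $\frac{86131}{65} \approx 1325.1$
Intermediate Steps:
$A{\left(d,z \right)} = 65$ ($A{\left(d,z \right)} = 5 \cdot 13 = 65$)
$M{\left(k,v \right)} = -8 + k v$ ($M{\left(k,v \right)} = v k - 8 = k v - 8 = -8 + k v$)
$P{\left(Y,j \right)} = - \frac{71}{65}$
$M{\left(12,111 \right)} - P{\left(148,71 \right)} = \left(-8 + 12 \cdot 111\right) - - \frac{71}{65} = \left(-8 + 1332\right) + \frac{71}{65} = 1324 + \frac{71}{65} = \frac{86131}{65}$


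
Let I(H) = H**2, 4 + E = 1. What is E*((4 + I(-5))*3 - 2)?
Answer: -255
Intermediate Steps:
E = -3 (E = -4 + 1 = -3)
E*((4 + I(-5))*3 - 2) = -3*((4 + (-5)**2)*3 - 2) = -3*((4 + 25)*3 - 2) = -3*(29*3 - 2) = -3*(87 - 2) = -3*85 = -255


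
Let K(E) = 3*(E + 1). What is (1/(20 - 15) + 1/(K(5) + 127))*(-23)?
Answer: -138/29 ≈ -4.7586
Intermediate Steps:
K(E) = 3 + 3*E (K(E) = 3*(1 + E) = 3 + 3*E)
(1/(20 - 15) + 1/(K(5) + 127))*(-23) = (1/(20 - 15) + 1/((3 + 3*5) + 127))*(-23) = (1/5 + 1/((3 + 15) + 127))*(-23) = (⅕ + 1/(18 + 127))*(-23) = (⅕ + 1/145)*(-23) = (6/29)*(-23) = -138/29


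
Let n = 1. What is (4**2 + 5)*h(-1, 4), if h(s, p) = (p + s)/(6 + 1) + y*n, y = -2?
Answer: -33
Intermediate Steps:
h(s, p) = -2 + p/7 + s/7 (h(s, p) = (p + s)/(6 + 1) - 2*1 = (p + s)/7 - 2 = (p + s)*(1/7) - 2 = (p/7 + s/7) - 2 = -2 + p/7 + s/7)
(4**2 + 5)*h(-1, 4) = (4**2 + 5)*(-2 + (1/7)*4 + (1/7)*(-1)) = (16 + 5)*(-2 + 4/7 - 1/7) = 21*(-11/7) = -33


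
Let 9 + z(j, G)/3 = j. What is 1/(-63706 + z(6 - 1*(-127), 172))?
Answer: -1/63334 ≈ -1.5789e-5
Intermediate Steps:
z(j, G) = -27 + 3*j
1/(-63706 + z(6 - 1*(-127), 172)) = 1/(-63706 + (-27 + 3*(6 - 1*(-127)))) = 1/(-63706 + (-27 + 3*(6 + 127))) = 1/(-63706 + (-27 + 3*133)) = 1/(-63706 + (-27 + 399)) = 1/(-63706 + 372) = 1/(-63334) = -1/63334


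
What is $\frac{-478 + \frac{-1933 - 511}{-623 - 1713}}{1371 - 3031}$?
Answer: $\frac{278541}{969440} \approx 0.28732$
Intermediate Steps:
$\frac{-478 + \frac{-1933 - 511}{-623 - 1713}}{1371 - 3031} = \frac{-478 - \frac{2444}{-2336}}{-1660} = \left(-478 - - \frac{611}{584}\right) \left(- \frac{1}{1660}\right) = \left(-478 + \frac{611}{584}\right) \left(- \frac{1}{1660}\right) = \left(- \frac{278541}{584}\right) \left(- \frac{1}{1660}\right) = \frac{278541}{969440}$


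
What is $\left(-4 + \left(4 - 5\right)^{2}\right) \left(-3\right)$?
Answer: $9$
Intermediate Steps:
$\left(-4 + \left(4 - 5\right)^{2}\right) \left(-3\right) = \left(-4 + \left(-1\right)^{2}\right) \left(-3\right) = \left(-4 + 1\right) \left(-3\right) = \left(-3\right) \left(-3\right) = 9$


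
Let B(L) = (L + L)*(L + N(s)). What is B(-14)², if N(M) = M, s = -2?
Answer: 200704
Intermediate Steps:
B(L) = 2*L*(-2 + L) (B(L) = (L + L)*(L - 2) = (2*L)*(-2 + L) = 2*L*(-2 + L))
B(-14)² = (2*(-14)*(-2 - 14))² = (2*(-14)*(-16))² = 448² = 200704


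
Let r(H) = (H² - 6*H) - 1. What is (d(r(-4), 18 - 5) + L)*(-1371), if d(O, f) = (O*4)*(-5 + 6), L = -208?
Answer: 71292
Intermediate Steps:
r(H) = -1 + H² - 6*H
d(O, f) = 4*O (d(O, f) = (4*O)*1 = 4*O)
(d(r(-4), 18 - 5) + L)*(-1371) = (4*(-1 + (-4)² - 6*(-4)) - 208)*(-1371) = (4*(-1 + 16 + 24) - 208)*(-1371) = (4*39 - 208)*(-1371) = (156 - 208)*(-1371) = -52*(-1371) = 71292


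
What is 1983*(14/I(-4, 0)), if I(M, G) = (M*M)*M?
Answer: -13881/32 ≈ -433.78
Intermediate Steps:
I(M, G) = M³ (I(M, G) = M²*M = M³)
1983*(14/I(-4, 0)) = 1983*(14/((-4)³)) = 1983*(14/(-64)) = 1983*(14*(-1/64)) = 1983*(-7/32) = -13881/32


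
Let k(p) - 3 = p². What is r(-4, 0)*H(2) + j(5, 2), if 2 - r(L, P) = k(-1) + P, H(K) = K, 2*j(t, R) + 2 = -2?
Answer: -6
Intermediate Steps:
j(t, R) = -2 (j(t, R) = -1 + (½)*(-2) = -1 - 1 = -2)
k(p) = 3 + p²
r(L, P) = -2 - P (r(L, P) = 2 - ((3 + (-1)²) + P) = 2 - ((3 + 1) + P) = 2 - (4 + P) = 2 + (-4 - P) = -2 - P)
r(-4, 0)*H(2) + j(5, 2) = (-2 - 1*0)*2 - 2 = (-2 + 0)*2 - 2 = -2*2 - 2 = -4 - 2 = -6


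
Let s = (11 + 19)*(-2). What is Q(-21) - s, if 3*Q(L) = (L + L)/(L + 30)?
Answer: 526/9 ≈ 58.444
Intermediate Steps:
Q(L) = 2*L/(3*(30 + L)) (Q(L) = ((L + L)/(L + 30))/3 = ((2*L)/(30 + L))/3 = (2*L/(30 + L))/3 = 2*L/(3*(30 + L)))
s = -60 (s = 30*(-2) = -60)
Q(-21) - s = (2/3)*(-21)/(30 - 21) - 1*(-60) = (2/3)*(-21)/9 + 60 = (2/3)*(-21)*(1/9) + 60 = -14/9 + 60 = 526/9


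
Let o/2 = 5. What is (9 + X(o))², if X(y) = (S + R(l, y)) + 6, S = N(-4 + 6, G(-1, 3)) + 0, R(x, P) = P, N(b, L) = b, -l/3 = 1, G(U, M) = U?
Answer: 729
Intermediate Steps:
l = -3 (l = -3*1 = -3)
S = 2 (S = (-4 + 6) + 0 = 2 + 0 = 2)
o = 10 (o = 2*5 = 10)
X(y) = 8 + y (X(y) = (2 + y) + 6 = 8 + y)
(9 + X(o))² = (9 + (8 + 10))² = (9 + 18)² = 27² = 729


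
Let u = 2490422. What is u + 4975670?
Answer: 7466092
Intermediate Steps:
u + 4975670 = 2490422 + 4975670 = 7466092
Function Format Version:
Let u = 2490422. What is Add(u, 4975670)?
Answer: 7466092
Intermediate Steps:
Add(u, 4975670) = Add(2490422, 4975670) = 7466092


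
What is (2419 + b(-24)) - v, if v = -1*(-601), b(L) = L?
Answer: 1794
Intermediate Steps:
v = 601
(2419 + b(-24)) - v = (2419 - 24) - 1*601 = 2395 - 601 = 1794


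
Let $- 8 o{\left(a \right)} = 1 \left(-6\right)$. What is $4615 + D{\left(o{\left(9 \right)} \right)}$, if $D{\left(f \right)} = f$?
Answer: $\frac{18463}{4} \approx 4615.8$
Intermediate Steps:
$o{\left(a \right)} = \frac{3}{4}$ ($o{\left(a \right)} = - \frac{1 \left(-6\right)}{8} = \left(- \frac{1}{8}\right) \left(-6\right) = \frac{3}{4}$)
$4615 + D{\left(o{\left(9 \right)} \right)} = 4615 + \frac{3}{4} = \frac{18463}{4}$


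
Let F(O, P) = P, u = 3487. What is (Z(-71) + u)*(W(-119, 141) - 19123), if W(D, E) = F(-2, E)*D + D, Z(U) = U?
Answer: -123047736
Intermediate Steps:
W(D, E) = D + D*E (W(D, E) = E*D + D = D*E + D = D + D*E)
(Z(-71) + u)*(W(-119, 141) - 19123) = (-71 + 3487)*(-119*(1 + 141) - 19123) = 3416*(-119*142 - 19123) = 3416*(-16898 - 19123) = 3416*(-36021) = -123047736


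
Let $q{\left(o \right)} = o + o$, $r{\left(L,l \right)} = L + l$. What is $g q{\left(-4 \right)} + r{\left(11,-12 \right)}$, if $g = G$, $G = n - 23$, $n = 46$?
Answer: $-185$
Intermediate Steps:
$q{\left(o \right)} = 2 o$
$G = 23$ ($G = 46 - 23 = 23$)
$g = 23$
$g q{\left(-4 \right)} + r{\left(11,-12 \right)} = 23 \cdot 2 \left(-4\right) + \left(11 - 12\right) = 23 \left(-8\right) - 1 = -184 - 1 = -185$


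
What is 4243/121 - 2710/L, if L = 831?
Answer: 3198023/100551 ≈ 31.805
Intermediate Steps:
4243/121 - 2710/L = 4243/121 - 2710/831 = 3198023/100551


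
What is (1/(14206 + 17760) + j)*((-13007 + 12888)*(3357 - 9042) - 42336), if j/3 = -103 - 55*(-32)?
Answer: 100772937392673/31966 ≈ 3.1525e+9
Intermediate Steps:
j = 4971 (j = 3*(-103 - 55*(-32)) = 3*(-103 + 1760) = 3*1657 = 4971)
(1/(14206 + 17760) + j)*((-13007 + 12888)*(3357 - 9042) - 42336) = (1/(14206 + 17760) + 4971)*((-13007 + 12888)*(3357 - 9042) - 42336) = (1/31966 + 4971)*(-119*(-5685) - 42336) = (1/31966 + 4971)*(676515 - 42336) = (158902987/31966)*634179 = 100772937392673/31966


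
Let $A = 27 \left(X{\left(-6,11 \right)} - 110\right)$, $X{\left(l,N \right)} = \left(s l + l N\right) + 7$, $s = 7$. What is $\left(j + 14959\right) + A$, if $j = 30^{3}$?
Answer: $36262$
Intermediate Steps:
$j = 27000$
$X{\left(l,N \right)} = 7 + 7 l + N l$ ($X{\left(l,N \right)} = \left(7 l + l N\right) + 7 = \left(7 l + N l\right) + 7 = 7 + 7 l + N l$)
$A = -5697$ ($A = 27 \left(\left(7 + 7 \left(-6\right) + 11 \left(-6\right)\right) - 110\right) = 27 \left(\left(7 - 42 - 66\right) - 110\right) = 27 \left(-101 - 110\right) = 27 \left(-211\right) = -5697$)
$\left(j + 14959\right) + A = \left(27000 + 14959\right) - 5697 = 41959 - 5697 = 36262$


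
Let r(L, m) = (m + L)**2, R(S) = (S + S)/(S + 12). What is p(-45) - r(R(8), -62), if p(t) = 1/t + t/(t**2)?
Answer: -842734/225 ≈ -3745.5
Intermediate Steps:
p(t) = 2/t (p(t) = 1/t + t/t**2 = 1/t + 1/t = 2/t)
R(S) = 2*S/(12 + S) (R(S) = (2*S)/(12 + S) = 2*S/(12 + S))
r(L, m) = (L + m)**2
p(-45) - r(R(8), -62) = 2/(-45) - (2*8/(12 + 8) - 62)**2 = 2*(-1/45) - (2*8/20 - 62)**2 = -2/45 - (2*8*(1/20) - 62)**2 = -2/45 - (4/5 - 62)**2 = -2/45 - (-306/5)**2 = -2/45 - 1*93636/25 = -2/45 - 93636/25 = -842734/225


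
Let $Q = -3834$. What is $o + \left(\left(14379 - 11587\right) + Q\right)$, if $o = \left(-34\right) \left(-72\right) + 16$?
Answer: $1422$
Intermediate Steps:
$o = 2464$ ($o = 2448 + 16 = 2464$)
$o + \left(\left(14379 - 11587\right) + Q\right) = 2464 + \left(\left(14379 - 11587\right) - 3834\right) = 2464 + \left(2792 - 3834\right) = 2464 - 1042 = 1422$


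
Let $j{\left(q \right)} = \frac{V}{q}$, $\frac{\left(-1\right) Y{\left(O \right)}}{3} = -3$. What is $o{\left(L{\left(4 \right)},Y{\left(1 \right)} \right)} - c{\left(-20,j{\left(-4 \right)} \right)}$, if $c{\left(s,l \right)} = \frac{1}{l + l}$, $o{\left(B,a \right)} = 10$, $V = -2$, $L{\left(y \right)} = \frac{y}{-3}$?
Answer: $9$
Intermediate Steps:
$Y{\left(O \right)} = 9$ ($Y{\left(O \right)} = \left(-3\right) \left(-3\right) = 9$)
$L{\left(y \right)} = - \frac{y}{3}$ ($L{\left(y \right)} = y \left(- \frac{1}{3}\right) = - \frac{y}{3}$)
$j{\left(q \right)} = - \frac{2}{q}$
$c{\left(s,l \right)} = \frac{1}{2 l}$
$o{\left(L{\left(4 \right)},Y{\left(1 \right)} \right)} - c{\left(-20,j{\left(-4 \right)} \right)} = 10 - \frac{1}{2 \left(- \frac{2}{-4}\right)} = 10 - \frac{1}{2 \left(\left(-2\right) \left(- \frac{1}{4}\right)\right)} = 10 - \frac{\frac{1}{\frac{1}{2}}}{2} = 10 - \frac{1}{2} \cdot 2 = 10 - 1 = 9$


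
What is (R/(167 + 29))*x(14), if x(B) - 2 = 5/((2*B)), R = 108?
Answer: 1647/1372 ≈ 1.2004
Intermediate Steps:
x(B) = 2 + 5/(2*B) (x(B) = 2 + 5/((2*B)) = 2 + 5*(1/(2*B)) = 2 + 5/(2*B))
(R/(167 + 29))*x(14) = (108/(167 + 29))*(2 + (5/2)/14) = (108/196)*(2 + (5/2)*(1/14)) = ((1/196)*108)*(2 + 5/28) = (27/49)*(61/28) = 1647/1372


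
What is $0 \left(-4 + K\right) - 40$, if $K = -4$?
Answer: $-40$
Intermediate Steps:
$0 \left(-4 + K\right) - 40 = 0 \left(-4 - 4\right) - 40 = 0 \left(-8\right) - 40 = 0 - 40 = -40$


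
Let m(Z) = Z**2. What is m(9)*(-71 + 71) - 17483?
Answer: -17483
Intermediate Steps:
m(9)*(-71 + 71) - 17483 = 9**2*(-71 + 71) - 17483 = 81*0 - 17483 = 0 - 17483 = -17483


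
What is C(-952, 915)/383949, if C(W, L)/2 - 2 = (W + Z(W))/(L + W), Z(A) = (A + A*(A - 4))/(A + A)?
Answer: 3007/14206113 ≈ 0.00021167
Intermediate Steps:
Z(A) = (A + A*(-4 + A))/(2*A) (Z(A) = (A + A*(-4 + A))/((2*A)) = (A + A*(-4 + A))*(1/(2*A)) = (A + A*(-4 + A))/(2*A))
C(W, L) = 4 + 2*(-3/2 + 3*W/2)/(L + W) (C(W, L) = 4 + 2*((W + (-3/2 + W/2))/(L + W)) = 4 + 2*((-3/2 + 3*W/2)/(L + W)) = 4 + 2*(-3/2 + 3*W/2)/(L + W))
C(-952, 915)/383949 = ((-3 + 4*915 + 7*(-952))/(915 - 952))/383949 = ((-3 + 3660 - 6664)/(-37))*(1/383949) = -1/37*(-3007)*(1/383949) = (3007/37)*(1/383949) = 3007/14206113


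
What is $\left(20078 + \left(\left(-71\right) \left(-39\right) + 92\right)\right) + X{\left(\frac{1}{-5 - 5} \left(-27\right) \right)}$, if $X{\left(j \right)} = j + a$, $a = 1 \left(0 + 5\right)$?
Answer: $\frac{229467}{10} \approx 22947.0$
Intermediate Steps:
$a = 5$ ($a = 1 \cdot 5 = 5$)
$X{\left(j \right)} = 5 + j$ ($X{\left(j \right)} = j + 5 = 5 + j$)
$\left(20078 + \left(\left(-71\right) \left(-39\right) + 92\right)\right) + X{\left(\frac{1}{-5 - 5} \left(-27\right) \right)} = \left(20078 + \left(\left(-71\right) \left(-39\right) + 92\right)\right) + \left(5 + \frac{1}{-5 - 5} \left(-27\right)\right) = \left(20078 + \left(2769 + 92\right)\right) + \left(5 + \frac{1}{-10} \left(-27\right)\right) = \left(20078 + 2861\right) + \left(5 - - \frac{27}{10}\right) = 22939 + \left(5 + \frac{27}{10}\right) = 22939 + \frac{77}{10} = \frac{229467}{10}$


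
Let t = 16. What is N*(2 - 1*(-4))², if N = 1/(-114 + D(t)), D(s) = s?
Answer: -18/49 ≈ -0.36735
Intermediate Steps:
N = -1/98 (N = 1/(-114 + 16) = 1/(-98) = -1/98 ≈ -0.010204)
N*(2 - 1*(-4))² = -(2 - 1*(-4))²/98 = -(2 + 4)²/98 = -1/98*6² = -1/98*36 = -18/49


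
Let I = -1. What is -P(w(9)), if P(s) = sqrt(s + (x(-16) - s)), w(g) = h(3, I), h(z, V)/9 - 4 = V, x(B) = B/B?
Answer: -1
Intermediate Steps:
x(B) = 1
h(z, V) = 36 + 9*V
w(g) = 27 (w(g) = 36 + 9*(-1) = 36 - 9 = 27)
P(s) = 1 (P(s) = sqrt(s + (1 - s)) = sqrt(1) = 1)
-P(w(9)) = -1*1 = -1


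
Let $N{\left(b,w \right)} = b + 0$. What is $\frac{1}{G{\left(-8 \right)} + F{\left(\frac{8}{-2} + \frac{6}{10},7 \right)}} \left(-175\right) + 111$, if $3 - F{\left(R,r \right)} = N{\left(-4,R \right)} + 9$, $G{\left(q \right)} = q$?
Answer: $\frac{257}{2} \approx 128.5$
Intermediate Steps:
$N{\left(b,w \right)} = b$
$F{\left(R,r \right)} = -2$ ($F{\left(R,r \right)} = 3 - \left(-4 + 9\right) = 3 - 5 = -2$)
$\frac{1}{G{\left(-8 \right)} + F{\left(\frac{8}{-2} + \frac{6}{10},7 \right)}} \left(-175\right) + 111 = \frac{1}{-8 - 2} \left(-175\right) + 111 = \frac{1}{-10} \left(-175\right) + 111 = \left(- \frac{1}{10}\right) \left(-175\right) + 111 = \frac{35}{2} + 111 = \frac{257}{2}$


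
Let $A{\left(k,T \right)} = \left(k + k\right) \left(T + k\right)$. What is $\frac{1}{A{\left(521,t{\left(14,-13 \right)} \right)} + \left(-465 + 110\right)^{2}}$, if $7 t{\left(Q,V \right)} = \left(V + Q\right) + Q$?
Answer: $\frac{7}{4697979} \approx 1.49 \cdot 10^{-6}$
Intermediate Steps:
$t{\left(Q,V \right)} = \frac{V}{7} + \frac{2 Q}{7}$ ($t{\left(Q,V \right)} = \frac{\left(V + Q\right) + Q}{7} = \frac{\left(Q + V\right) + Q}{7} = \frac{V + 2 Q}{7} = \frac{V}{7} + \frac{2 Q}{7}$)
$A{\left(k,T \right)} = 2 k \left(T + k\right)$
$\frac{1}{A{\left(521,t{\left(14,-13 \right)} \right)} + \left(-465 + 110\right)^{2}} = \frac{1}{2 \cdot 521 \left(\left(\frac{1}{7} \left(-13\right) + \frac{2}{7} \cdot 14\right) + 521\right) + \left(-465 + 110\right)^{2}} = \frac{1}{2 \cdot 521 \left(\left(- \frac{13}{7} + 4\right) + 521\right) + \left(-355\right)^{2}} = \frac{1}{2 \cdot 521 \left(\frac{15}{7} + 521\right) + 126025} = \frac{1}{2 \cdot 521 \cdot \frac{3662}{7} + 126025} = \frac{1}{\frac{3815804}{7} + 126025} = \frac{1}{\frac{4697979}{7}} = \frac{7}{4697979}$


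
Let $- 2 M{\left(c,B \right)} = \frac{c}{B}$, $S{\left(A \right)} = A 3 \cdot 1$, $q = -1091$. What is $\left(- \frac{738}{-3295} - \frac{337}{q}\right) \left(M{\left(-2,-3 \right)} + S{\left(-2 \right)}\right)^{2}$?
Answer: $\frac{691521853}{32353605} \approx 21.374$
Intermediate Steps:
$S{\left(A \right)} = 3 A$ ($S{\left(A \right)} = 3 A 1 = 3 A$)
$M{\left(c,B \right)} = - \frac{c}{2 B}$ ($M{\left(c,B \right)} = - \frac{c \frac{1}{B}}{2} = - \frac{c}{2 B}$)
$\left(- \frac{738}{-3295} - \frac{337}{q}\right) \left(M{\left(-2,-3 \right)} + S{\left(-2 \right)}\right)^{2} = \left(- \frac{738}{-3295} - \frac{337}{-1091}\right) \left(\left(- \frac{1}{2}\right) \left(-2\right) \frac{1}{-3} + 3 \left(-2\right)\right)^{2} = \left(\left(-738\right) \left(- \frac{1}{3295}\right) - - \frac{337}{1091}\right) \left(\left(- \frac{1}{2}\right) \left(-2\right) \left(- \frac{1}{3}\right) - 6\right)^{2} = \left(\frac{738}{3295} + \frac{337}{1091}\right) \left(- \frac{1}{3} - 6\right)^{2} = \frac{1915573 \left(- \frac{19}{3}\right)^{2}}{3594845} = \frac{1915573}{3594845} \cdot \frac{361}{9} = \frac{691521853}{32353605}$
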